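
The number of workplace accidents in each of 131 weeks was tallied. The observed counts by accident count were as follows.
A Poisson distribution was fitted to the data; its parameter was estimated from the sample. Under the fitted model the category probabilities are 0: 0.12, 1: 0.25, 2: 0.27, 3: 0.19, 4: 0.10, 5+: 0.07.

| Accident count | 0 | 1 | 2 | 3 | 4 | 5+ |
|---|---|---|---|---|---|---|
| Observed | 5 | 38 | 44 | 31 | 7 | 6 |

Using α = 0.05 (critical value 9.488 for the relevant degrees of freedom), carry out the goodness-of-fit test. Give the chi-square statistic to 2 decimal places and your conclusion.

Expected counts E_i = n·p_i: 131×0.12 = 15.72, 131×0.25 = 32.75, 131×0.27 = 35.37, 131×0.19 = 24.89, 131×0.10 = 13.1, 131×0.07 = 9.17.
χ² = (5−15.72)²/15.72 + (38−32.75)²/32.75 + (44−35.37)²/35.37 + (31−24.89)²/24.89 + (7−13.1)²/13.1 + (6−9.17)²/9.17
   = 7.310 + 0.842 + 2.106 + 1.500 + 2.840 + 1.096
Sum = 15.69
df = 4. Since 15.69 > 9.488, we reject H₀.

15.69; reject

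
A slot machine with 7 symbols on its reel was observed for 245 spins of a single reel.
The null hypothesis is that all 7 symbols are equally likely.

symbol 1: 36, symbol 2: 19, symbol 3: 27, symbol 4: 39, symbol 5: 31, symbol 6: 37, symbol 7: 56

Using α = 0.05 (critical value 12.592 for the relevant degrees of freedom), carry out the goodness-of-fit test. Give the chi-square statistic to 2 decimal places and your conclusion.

Under H₀ each category has probability 1/7, so each expected count is 245/7 = 35.
χ² = (36−35)²/35 + (19−35)²/35 + (27−35)²/35 + (39−35)²/35 + (31−35)²/35 + (37−35)²/35 + (56−35)²/35
   = 0.029 + 7.314 + 1.829 + 0.457 + 0.457 + 0.114 + 12.600
Sum = 22.80
df = 6. Since 22.80 > 12.592, we reject H₀.

22.80; reject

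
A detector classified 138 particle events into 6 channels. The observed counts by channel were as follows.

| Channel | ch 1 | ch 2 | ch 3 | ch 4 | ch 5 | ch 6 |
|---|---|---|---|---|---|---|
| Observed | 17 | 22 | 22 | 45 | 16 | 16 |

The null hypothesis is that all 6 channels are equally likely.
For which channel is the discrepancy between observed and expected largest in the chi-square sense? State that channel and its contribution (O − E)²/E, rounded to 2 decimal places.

ch 4, 21.04

Under H₀ each category has probability 1/6, so each expected count is 138/6 = 23.
χ² = (17−23)²/23 + (22−23)²/23 + (22−23)²/23 + (45−23)²/23 + (16−23)²/23 + (16−23)²/23
   = 1.565 + 0.043 + 0.043 + 21.043 + 2.130 + 2.130
The largest term is for ch 4: 21.04.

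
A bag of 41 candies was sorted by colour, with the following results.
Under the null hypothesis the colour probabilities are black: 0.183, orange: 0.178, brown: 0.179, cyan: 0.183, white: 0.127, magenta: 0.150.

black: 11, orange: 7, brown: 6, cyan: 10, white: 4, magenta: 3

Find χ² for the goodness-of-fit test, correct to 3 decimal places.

Expected counts E_i = n·p_i: 41×0.183 = 7.503, 41×0.178 = 7.298, 41×0.179 = 7.339, 41×0.183 = 7.503, 41×0.127 = 5.207, 41×0.150 = 6.15.
cat          O        E   (O−E)²/E
black       11    7.503     1.6299
orange       7    7.298     0.0122
brown        6    7.339     0.2443
cyan        10    7.503     0.8310
white        4    5.207     0.2798
magenta      3     6.15     1.6134
Sum = 4.611

4.611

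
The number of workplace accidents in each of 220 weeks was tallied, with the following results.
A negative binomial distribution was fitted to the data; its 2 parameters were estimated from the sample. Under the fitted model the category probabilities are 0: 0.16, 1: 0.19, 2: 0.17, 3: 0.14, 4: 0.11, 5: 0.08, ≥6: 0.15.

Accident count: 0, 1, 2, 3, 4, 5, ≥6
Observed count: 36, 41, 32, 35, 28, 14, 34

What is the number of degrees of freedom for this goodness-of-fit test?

There are k = 7 categories and 2 parameters estimated from the data, so df = 7 − 1 − 2 = 4.

4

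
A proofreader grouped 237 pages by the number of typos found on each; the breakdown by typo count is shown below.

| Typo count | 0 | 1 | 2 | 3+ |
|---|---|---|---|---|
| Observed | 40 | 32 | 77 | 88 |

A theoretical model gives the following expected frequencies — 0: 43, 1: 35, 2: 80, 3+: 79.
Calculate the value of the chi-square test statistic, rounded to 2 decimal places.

χ² = (40−43)²/43 + (32−35)²/35 + (77−80)²/80 + (88−79)²/79
   = 0.209 + 0.257 + 0.113 + 1.025
Sum = 1.60

1.60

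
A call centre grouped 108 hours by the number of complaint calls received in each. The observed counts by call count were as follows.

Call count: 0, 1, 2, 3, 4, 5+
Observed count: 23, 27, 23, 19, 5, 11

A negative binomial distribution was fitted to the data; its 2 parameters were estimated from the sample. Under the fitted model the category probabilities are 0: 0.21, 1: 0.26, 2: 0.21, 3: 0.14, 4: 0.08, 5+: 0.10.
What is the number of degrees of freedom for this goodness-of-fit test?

3

There are k = 6 categories and 2 parameters estimated from the data, so df = 6 − 1 − 2 = 3.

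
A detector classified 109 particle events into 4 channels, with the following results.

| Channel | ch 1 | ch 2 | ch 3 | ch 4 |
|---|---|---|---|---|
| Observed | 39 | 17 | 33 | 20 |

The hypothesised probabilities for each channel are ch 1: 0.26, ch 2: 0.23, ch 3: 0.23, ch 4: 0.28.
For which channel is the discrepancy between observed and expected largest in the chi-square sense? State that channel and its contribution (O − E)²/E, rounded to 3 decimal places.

ch 1, 4.010

Expected counts E_i = n·p_i: 109×0.26 = 28.34, 109×0.23 = 25.07, 109×0.23 = 25.07, 109×0.28 = 30.52.
ch 1: (39 − 28.34)²/28.34 = 113.6356/28.34 = 4.0097
ch 2: (17 − 25.07)²/25.07 = 65.1249/25.07 = 2.5977
ch 3: (33 − 25.07)²/25.07 = 62.8849/25.07 = 2.5084
ch 4: (20 − 30.52)²/30.52 = 110.6704/30.52 = 3.6262
The largest term is for ch 1: 4.010.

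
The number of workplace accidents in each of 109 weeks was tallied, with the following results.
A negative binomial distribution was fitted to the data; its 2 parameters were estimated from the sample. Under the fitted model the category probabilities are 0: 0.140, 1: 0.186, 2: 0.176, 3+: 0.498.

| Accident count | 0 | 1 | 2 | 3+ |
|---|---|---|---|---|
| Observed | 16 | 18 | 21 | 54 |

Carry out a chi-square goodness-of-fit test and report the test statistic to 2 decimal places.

Expected counts E_i = n·p_i: 109×0.140 = 15.26, 109×0.186 = 20.274, 109×0.176 = 19.184, 109×0.498 = 54.282.
χ² = (16−15.26)²/15.26 + (18−20.274)²/20.274 + (21−19.184)²/19.184 + (54−54.282)²/54.282
   = 0.036 + 0.255 + 0.172 + 0.001
Sum = 0.46

0.46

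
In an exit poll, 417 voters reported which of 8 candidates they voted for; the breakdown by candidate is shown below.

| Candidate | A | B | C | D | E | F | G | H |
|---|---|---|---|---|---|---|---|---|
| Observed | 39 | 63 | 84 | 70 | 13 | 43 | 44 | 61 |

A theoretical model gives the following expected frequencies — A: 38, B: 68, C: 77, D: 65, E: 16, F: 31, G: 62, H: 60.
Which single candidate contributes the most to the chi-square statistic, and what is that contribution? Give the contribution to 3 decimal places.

χ² = (39−38)²/38 + (63−68)²/68 + (84−77)²/77 + (70−65)²/65 + (13−16)²/16 + (43−31)²/31 + (44−62)²/62 + (61−60)²/60
   = 0.0263 + 0.3676 + 0.6364 + 0.3846 + 0.5625 + 4.6452 + 5.2258 + 0.0167
The largest term is for G: 5.226.

G, 5.226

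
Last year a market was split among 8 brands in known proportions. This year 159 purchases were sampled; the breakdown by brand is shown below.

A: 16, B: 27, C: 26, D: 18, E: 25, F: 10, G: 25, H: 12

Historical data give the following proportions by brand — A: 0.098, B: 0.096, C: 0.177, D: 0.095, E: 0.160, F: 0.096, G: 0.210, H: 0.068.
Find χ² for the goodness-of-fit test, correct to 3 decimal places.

13.814

Expected counts E_i = n·p_i: 159×0.098 = 15.582, 159×0.096 = 15.264, 159×0.177 = 28.143, 159×0.095 = 15.105, 159×0.160 = 25.44, 159×0.096 = 15.264, 159×0.210 = 33.39, 159×0.068 = 10.812.
cat         O        E   (O−E)²/E
A          16   15.582     0.0112
B          27   15.264     9.0234
C          26   28.143     0.1632
D          18   15.105     0.5549
E          25    25.44     0.0076
F          10   15.264     1.8154
G          25    33.39     2.1082
H          12   10.812     0.1305
Sum = 13.814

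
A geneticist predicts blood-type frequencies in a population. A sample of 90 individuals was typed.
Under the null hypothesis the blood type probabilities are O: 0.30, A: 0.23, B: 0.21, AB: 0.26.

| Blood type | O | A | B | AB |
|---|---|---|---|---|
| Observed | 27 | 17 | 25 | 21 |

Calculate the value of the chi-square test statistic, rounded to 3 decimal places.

Expected counts E_i = n·p_i: 90×0.30 = 27, 90×0.23 = 20.7, 90×0.21 = 18.9, 90×0.26 = 23.4.
O: (27 − 27)²/27 = 0/27 = 0.0000
A: (17 − 20.7)²/20.7 = 13.69/20.7 = 0.6614
B: (25 − 18.9)²/18.9 = 37.21/18.9 = 1.9688
AB: (21 − 23.4)²/23.4 = 5.76/23.4 = 0.2462
Sum = 2.876

2.876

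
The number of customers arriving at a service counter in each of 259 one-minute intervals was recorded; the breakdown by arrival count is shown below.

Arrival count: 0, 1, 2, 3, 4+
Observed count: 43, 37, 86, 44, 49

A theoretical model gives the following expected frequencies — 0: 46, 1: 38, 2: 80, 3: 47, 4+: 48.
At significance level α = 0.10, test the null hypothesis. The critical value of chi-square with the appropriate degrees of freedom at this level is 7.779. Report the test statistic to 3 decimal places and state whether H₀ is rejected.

χ² = (43−46)²/46 + (37−38)²/38 + (86−80)²/80 + (44−47)²/47 + (49−48)²/48
   = 0.1957 + 0.0263 + 0.4500 + 0.1915 + 0.0208
Sum = 0.884
df = 4. Since 0.884 < 7.779, we do not reject H₀.

0.884; do not reject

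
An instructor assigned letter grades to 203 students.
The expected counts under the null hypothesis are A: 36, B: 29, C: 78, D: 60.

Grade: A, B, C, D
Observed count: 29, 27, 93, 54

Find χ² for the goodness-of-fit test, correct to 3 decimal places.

4.984

χ² = (29−36)²/36 + (27−29)²/29 + (93−78)²/78 + (54−60)²/60
   = 1.3611 + 0.1379 + 2.8846 + 0.6000
Sum = 4.984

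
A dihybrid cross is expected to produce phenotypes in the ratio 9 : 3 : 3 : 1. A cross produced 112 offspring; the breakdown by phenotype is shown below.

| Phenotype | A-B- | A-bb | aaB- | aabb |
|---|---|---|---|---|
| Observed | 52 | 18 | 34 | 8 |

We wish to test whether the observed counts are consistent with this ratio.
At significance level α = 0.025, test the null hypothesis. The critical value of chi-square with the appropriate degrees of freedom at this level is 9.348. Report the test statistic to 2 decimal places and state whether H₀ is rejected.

10.54; reject

Ratio total = 16. Expected counts: 112×9/16 = 63, 112×3/16 = 21, 112×3/16 = 21, 112×1/16 = 7.
χ² = (52−63)²/63 + (18−21)²/21 + (34−21)²/21 + (8−7)²/7
   = 1.921 + 0.429 + 8.048 + 0.143
Sum = 10.54
df = 3. Since 10.54 > 9.348, we reject H₀.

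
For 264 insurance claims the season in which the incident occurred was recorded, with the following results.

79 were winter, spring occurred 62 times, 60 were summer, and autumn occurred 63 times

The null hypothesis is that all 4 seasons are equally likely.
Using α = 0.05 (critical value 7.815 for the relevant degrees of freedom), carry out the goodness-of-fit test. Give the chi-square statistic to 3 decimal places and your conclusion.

Expected count for each of the 4 categories: 264/4 = 66.
χ² = (79−66)²/66 + (62−66)²/66 + (60−66)²/66 + (63−66)²/66
   = 2.5606 + 0.2424 + 0.5455 + 0.1364
Sum = 3.485
df = 3. Since 3.485 < 7.815, we do not reject H₀.

3.485; do not reject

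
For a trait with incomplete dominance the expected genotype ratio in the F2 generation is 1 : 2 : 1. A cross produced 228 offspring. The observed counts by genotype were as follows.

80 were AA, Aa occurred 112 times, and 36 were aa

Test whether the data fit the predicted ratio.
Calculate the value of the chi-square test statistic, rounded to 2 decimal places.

17.05

Ratio total = 4. Expected counts: 228×1/4 = 57, 228×2/4 = 114, 228×1/4 = 57.
cat         O        E   (O−E)²/E
AA         80       57      9.281
Aa        112      114      0.035
aa         36       57      7.737
Sum = 17.05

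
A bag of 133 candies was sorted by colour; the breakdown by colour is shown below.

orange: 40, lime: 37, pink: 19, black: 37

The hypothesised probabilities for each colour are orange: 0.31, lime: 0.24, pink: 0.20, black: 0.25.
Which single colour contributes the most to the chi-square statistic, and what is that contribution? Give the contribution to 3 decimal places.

pink, 2.171

Expected counts E_i = n·p_i: 133×0.31 = 41.23, 133×0.24 = 31.92, 133×0.20 = 26.6, 133×0.25 = 33.25.
orange: (40 − 41.23)²/41.23 = 1.5129/41.23 = 0.0367
lime: (37 − 31.92)²/31.92 = 25.8064/31.92 = 0.8085
pink: (19 − 26.6)²/26.6 = 57.76/26.6 = 2.1714
black: (37 − 33.25)²/33.25 = 14.0625/33.25 = 0.4229
The largest term is for pink: 2.171.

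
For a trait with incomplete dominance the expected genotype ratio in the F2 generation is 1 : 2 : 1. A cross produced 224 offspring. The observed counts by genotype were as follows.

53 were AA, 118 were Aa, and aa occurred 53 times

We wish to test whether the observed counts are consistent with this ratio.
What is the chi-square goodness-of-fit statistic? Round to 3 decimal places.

0.643

Ratio total = 4. Expected counts: 224×1/4 = 56, 224×2/4 = 112, 224×1/4 = 56.
χ² = (53−56)²/56 + (118−112)²/112 + (53−56)²/56
   = 0.1607 + 0.3214 + 0.1607
Sum = 0.643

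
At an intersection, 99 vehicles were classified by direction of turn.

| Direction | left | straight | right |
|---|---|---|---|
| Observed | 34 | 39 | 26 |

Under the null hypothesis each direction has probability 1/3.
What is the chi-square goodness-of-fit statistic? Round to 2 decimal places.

2.61

Under H₀ each category has probability 1/3, so each expected count is 99/3 = 33.
cat           O        E   (O−E)²/E
left         34       33      0.030
straight     39       33      1.091
right        26       33      1.485
Sum = 2.61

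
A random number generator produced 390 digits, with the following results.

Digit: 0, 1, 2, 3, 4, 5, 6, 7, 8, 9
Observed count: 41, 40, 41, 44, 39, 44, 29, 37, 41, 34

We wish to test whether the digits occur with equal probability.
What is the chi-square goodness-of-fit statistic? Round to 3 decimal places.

Under H₀ each category has probability 1/10, so each expected count is 390/10 = 39.
0: (41 − 39)²/39 = 4/39 = 0.1026
1: (40 − 39)²/39 = 1/39 = 0.0256
2: (41 − 39)²/39 = 4/39 = 0.1026
3: (44 − 39)²/39 = 25/39 = 0.6410
4: (39 − 39)²/39 = 0/39 = 0.0000
5: (44 − 39)²/39 = 25/39 = 0.6410
6: (29 − 39)²/39 = 100/39 = 2.5641
7: (37 − 39)²/39 = 4/39 = 0.1026
8: (41 − 39)²/39 = 4/39 = 0.1026
9: (34 − 39)²/39 = 25/39 = 0.6410
Sum = 4.923

4.923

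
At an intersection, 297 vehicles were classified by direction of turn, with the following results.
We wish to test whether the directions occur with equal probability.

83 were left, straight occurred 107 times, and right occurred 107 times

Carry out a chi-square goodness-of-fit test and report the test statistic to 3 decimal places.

3.879

Expected count for each of the 3 categories: 297/3 = 99.
χ² = (83−99)²/99 + (107−99)²/99 + (107−99)²/99
   = 2.5859 + 0.6465 + 0.6465
Sum = 3.879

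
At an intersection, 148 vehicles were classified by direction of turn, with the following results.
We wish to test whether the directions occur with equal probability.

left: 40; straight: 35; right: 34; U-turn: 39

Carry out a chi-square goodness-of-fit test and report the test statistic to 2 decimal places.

0.70

Expected count for each of the 4 categories: 148/4 = 37.
cat           O        E   (O−E)²/E
left         40       37      0.243
straight     35       37      0.108
right        34       37      0.243
U-turn       39       37      0.108
Sum = 0.70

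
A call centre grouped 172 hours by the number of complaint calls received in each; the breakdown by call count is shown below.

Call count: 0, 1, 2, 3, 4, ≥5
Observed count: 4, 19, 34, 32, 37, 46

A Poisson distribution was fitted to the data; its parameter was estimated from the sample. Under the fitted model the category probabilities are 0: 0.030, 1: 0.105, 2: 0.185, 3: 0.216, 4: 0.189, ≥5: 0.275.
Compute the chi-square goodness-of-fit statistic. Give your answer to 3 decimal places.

1.830

Expected counts E_i = n·p_i: 172×0.030 = 5.16, 172×0.105 = 18.06, 172×0.185 = 31.82, 172×0.216 = 37.152, 172×0.189 = 32.508, 172×0.275 = 47.3.
χ² = (4−5.16)²/5.16 + (19−18.06)²/18.06 + (34−31.82)²/31.82 + (32−37.152)²/37.152 + (37−32.508)²/32.508 + (46−47.3)²/47.3
   = 0.2608 + 0.0489 + 0.1494 + 0.7144 + 0.6207 + 0.0357
Sum = 1.830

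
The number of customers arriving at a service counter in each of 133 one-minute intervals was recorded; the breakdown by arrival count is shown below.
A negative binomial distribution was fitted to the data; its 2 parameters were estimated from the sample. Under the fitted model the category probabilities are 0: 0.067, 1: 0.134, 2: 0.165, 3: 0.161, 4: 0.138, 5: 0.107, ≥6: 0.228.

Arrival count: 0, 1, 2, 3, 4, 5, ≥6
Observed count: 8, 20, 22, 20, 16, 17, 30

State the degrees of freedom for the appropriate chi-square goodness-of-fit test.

4

There are k = 7 categories and 2 parameters estimated from the data, so df = 7 − 1 − 2 = 4.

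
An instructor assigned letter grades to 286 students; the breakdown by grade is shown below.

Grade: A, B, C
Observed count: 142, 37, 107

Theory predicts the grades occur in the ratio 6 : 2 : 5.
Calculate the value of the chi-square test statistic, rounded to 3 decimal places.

1.953

Ratio total = 13. Expected counts: 286×6/13 = 132, 286×2/13 = 44, 286×5/13 = 110.
cat         O        E   (O−E)²/E
A         142      132     0.7576
B          37       44     1.1136
C         107      110     0.0818
Sum = 1.953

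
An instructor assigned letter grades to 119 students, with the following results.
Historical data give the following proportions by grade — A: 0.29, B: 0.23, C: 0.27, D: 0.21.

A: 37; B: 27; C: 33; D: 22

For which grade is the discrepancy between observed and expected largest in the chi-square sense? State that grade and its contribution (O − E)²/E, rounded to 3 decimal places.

D, 0.358

Expected counts E_i = n·p_i: 119×0.29 = 34.51, 119×0.23 = 27.37, 119×0.27 = 32.13, 119×0.21 = 24.99.
A: (37 − 34.51)²/34.51 = 6.2001/34.51 = 0.1797
B: (27 − 27.37)²/27.37 = 0.1369/27.37 = 0.0050
C: (33 − 32.13)²/32.13 = 0.7569/32.13 = 0.0236
D: (22 − 24.99)²/24.99 = 8.9401/24.99 = 0.3577
The largest term is for D: 0.358.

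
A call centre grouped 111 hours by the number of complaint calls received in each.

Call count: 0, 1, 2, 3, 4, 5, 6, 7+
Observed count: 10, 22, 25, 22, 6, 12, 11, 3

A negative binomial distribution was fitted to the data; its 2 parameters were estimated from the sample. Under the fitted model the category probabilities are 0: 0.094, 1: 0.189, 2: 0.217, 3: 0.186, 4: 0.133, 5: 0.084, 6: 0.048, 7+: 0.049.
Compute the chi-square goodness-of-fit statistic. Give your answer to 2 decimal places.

Expected counts E_i = n·p_i: 111×0.094 = 10.434, 111×0.189 = 20.979, 111×0.217 = 24.087, 111×0.186 = 20.646, 111×0.133 = 14.763, 111×0.084 = 9.324, 111×0.048 = 5.328, 111×0.049 = 5.439.
χ² = (10−10.434)²/10.434 + (22−20.979)²/20.979 + (25−24.087)²/24.087 + (22−20.646)²/20.646 + (6−14.763)²/14.763 + (12−9.324)²/9.324 + (11−5.328)²/5.328 + (3−5.439)²/5.439
   = 0.018 + 0.050 + 0.035 + 0.089 + 5.202 + 0.768 + 6.038 + 1.094
Sum = 13.29

13.29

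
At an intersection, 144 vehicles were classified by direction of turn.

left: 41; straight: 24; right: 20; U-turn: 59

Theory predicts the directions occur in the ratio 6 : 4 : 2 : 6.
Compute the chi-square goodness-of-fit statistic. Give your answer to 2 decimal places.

6.54

Ratio total = 18. Expected counts: 144×6/18 = 48, 144×4/18 = 32, 144×2/18 = 16, 144×6/18 = 48.
left: (41 − 48)²/48 = 49/48 = 1.021
straight: (24 − 32)²/32 = 64/32 = 2.000
right: (20 − 16)²/16 = 16/16 = 1.000
U-turn: (59 − 48)²/48 = 121/48 = 2.521
Sum = 6.54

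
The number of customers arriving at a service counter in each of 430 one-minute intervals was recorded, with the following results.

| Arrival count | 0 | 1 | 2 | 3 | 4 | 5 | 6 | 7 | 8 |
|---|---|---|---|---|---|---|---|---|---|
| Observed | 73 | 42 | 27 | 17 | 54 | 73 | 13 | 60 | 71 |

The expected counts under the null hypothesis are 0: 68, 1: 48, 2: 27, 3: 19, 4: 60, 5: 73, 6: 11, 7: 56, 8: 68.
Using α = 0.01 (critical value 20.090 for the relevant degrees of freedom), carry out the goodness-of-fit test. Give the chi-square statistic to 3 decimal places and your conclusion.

0: (73 − 68)²/68 = 25/68 = 0.3676
1: (42 − 48)²/48 = 36/48 = 0.7500
2: (27 − 27)²/27 = 0/27 = 0.0000
3: (17 − 19)²/19 = 4/19 = 0.2105
4: (54 − 60)²/60 = 36/60 = 0.6000
5: (73 − 73)²/73 = 0/73 = 0.0000
6: (13 − 11)²/11 = 4/11 = 0.3636
7: (60 − 56)²/56 = 16/56 = 0.2857
8: (71 − 68)²/68 = 9/68 = 0.1324
Sum = 2.710
df = 8. Since 2.710 < 20.090, we do not reject H₀.

2.710; do not reject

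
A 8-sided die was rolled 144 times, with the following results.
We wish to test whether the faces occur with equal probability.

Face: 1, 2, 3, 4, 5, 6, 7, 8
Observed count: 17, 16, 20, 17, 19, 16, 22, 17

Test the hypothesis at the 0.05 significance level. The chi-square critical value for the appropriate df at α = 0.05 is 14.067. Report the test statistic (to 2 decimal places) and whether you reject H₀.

Under H₀ each category has probability 1/8, so each expected count is 144/8 = 18.
1: (17 − 18)²/18 = 1/18 = 0.056
2: (16 − 18)²/18 = 4/18 = 0.222
3: (20 − 18)²/18 = 4/18 = 0.222
4: (17 − 18)²/18 = 1/18 = 0.056
5: (19 − 18)²/18 = 1/18 = 0.056
6: (16 − 18)²/18 = 4/18 = 0.222
7: (22 − 18)²/18 = 16/18 = 0.889
8: (17 − 18)²/18 = 1/18 = 0.056
Sum = 1.78
df = 7. Since 1.78 < 14.067, we do not reject H₀.

1.78; do not reject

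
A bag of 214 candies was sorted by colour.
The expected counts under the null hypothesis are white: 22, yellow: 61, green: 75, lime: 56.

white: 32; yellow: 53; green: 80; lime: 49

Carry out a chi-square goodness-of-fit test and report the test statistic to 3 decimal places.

6.803

χ² = (32−22)²/22 + (53−61)²/61 + (80−75)²/75 + (49−56)²/56
   = 4.5455 + 1.0492 + 0.3333 + 0.8750
Sum = 6.803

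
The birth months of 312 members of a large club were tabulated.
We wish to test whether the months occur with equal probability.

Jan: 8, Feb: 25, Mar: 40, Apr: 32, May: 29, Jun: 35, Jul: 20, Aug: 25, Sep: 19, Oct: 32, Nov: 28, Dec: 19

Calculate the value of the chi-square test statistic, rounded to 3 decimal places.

31.615

Under H₀ each category has probability 1/12, so each expected count is 312/12 = 26.
cat         O        E   (O−E)²/E
Jan         8       26    12.4615
Feb        25       26     0.0385
Mar        40       26     7.5385
Apr        32       26     1.3846
May        29       26     0.3462
Jun        35       26     3.1154
Jul        20       26     1.3846
Aug        25       26     0.0385
Sep        19       26     1.8846
Oct        32       26     1.3846
Nov        28       26     0.1538
Dec        19       26     1.8846
Sum = 31.615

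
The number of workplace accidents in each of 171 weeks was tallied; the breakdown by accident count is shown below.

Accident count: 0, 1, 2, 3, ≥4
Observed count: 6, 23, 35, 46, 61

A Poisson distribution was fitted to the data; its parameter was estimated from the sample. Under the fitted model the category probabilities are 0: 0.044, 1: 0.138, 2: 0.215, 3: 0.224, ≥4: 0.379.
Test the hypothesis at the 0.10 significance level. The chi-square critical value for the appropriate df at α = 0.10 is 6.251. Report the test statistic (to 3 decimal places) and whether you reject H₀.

2.179; do not reject

Expected counts E_i = n·p_i: 171×0.044 = 7.524, 171×0.138 = 23.598, 171×0.215 = 36.765, 171×0.224 = 38.304, 171×0.379 = 64.809.
cat         O        E   (O−E)²/E
0           6    7.524     0.3087
1          23   23.598     0.0152
2          35   36.765     0.0847
3          46   38.304     1.5463
≥4         61   64.809     0.2239
Sum = 2.179
df = 3. Since 2.179 < 6.251, we do not reject H₀.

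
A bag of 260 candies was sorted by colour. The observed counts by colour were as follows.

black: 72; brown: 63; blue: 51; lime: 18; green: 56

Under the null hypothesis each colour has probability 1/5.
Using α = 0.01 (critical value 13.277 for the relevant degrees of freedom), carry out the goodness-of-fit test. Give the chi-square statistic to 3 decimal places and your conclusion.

32.577; reject

Under H₀ each category has probability 1/5, so each expected count is 260/5 = 52.
cat         O        E   (O−E)²/E
black      72       52     7.6923
brown      63       52     2.3269
blue       51       52     0.0192
lime       18       52    22.2308
green      56       52     0.3077
Sum = 32.577
df = 4. Since 32.577 > 13.277, we reject H₀.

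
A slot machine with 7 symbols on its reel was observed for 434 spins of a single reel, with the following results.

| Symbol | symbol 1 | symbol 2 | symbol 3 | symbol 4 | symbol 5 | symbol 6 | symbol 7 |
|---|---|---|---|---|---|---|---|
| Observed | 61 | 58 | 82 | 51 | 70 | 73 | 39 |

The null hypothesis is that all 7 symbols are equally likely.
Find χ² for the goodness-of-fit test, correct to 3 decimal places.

20.194

Expected count for each of the 7 categories: 434/7 = 62.
cat           O        E   (O−E)²/E
symbol 1     61       62     0.0161
symbol 2     58       62     0.2581
symbol 3     82       62     6.4516
symbol 4     51       62     1.9516
symbol 5     70       62     1.0323
symbol 6     73       62     1.9516
symbol 7     39       62     8.5323
Sum = 20.194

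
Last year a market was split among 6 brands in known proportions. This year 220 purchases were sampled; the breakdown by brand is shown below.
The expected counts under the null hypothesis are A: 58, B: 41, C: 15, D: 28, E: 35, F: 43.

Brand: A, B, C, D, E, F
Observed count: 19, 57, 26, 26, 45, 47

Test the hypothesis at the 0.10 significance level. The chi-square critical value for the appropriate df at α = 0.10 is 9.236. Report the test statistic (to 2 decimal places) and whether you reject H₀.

43.91; reject

cat         O        E   (O−E)²/E
A          19       58     26.224
B          57       41      6.244
C          26       15      8.067
D          26       28      0.143
E          45       35      2.857
F          47       43      0.372
Sum = 43.91
df = 5. Since 43.91 > 9.236, we reject H₀.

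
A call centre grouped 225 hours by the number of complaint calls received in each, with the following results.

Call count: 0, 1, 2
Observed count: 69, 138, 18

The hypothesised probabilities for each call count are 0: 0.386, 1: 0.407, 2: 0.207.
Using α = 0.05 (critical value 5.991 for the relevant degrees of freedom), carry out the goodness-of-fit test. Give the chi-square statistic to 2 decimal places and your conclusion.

44.74; reject

Expected counts E_i = n·p_i: 225×0.386 = 86.85, 225×0.407 = 91.575, 225×0.207 = 46.575.
cat         O        E   (O−E)²/E
0          69    86.85      3.669
1         138   91.575     23.536
2          18   46.575     17.532
Sum = 44.74
df = 2. Since 44.74 > 5.991, we reject H₀.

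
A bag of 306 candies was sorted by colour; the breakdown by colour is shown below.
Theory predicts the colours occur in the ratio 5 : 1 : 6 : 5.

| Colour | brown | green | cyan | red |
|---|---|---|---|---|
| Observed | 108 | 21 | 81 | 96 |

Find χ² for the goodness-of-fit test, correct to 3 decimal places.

Ratio total = 17. Expected counts: 306×5/17 = 90, 306×1/17 = 18, 306×6/17 = 108, 306×5/17 = 90.
cat         O        E   (O−E)²/E
brown     108       90     3.6000
green      21       18     0.5000
cyan       81      108     6.7500
red        96       90     0.4000
Sum = 11.250

11.250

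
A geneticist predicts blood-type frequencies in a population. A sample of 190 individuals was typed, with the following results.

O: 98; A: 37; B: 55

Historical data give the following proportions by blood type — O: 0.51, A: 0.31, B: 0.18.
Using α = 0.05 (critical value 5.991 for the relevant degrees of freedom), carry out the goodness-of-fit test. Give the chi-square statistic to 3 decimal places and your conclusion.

Expected counts E_i = n·p_i: 190×0.51 = 96.9, 190×0.31 = 58.9, 190×0.18 = 34.2.
χ² = (98−96.9)²/96.9 + (37−58.9)²/58.9 + (55−34.2)²/34.2
   = 0.0125 + 8.1428 + 12.6503
Sum = 20.806
df = 2. Since 20.806 > 5.991, we reject H₀.

20.806; reject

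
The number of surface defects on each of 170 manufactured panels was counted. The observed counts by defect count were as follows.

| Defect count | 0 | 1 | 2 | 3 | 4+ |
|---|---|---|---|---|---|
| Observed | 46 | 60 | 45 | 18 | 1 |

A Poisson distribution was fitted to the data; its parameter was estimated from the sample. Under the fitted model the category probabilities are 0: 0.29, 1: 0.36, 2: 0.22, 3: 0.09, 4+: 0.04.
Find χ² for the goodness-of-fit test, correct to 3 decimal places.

Expected counts E_i = n·p_i: 170×0.29 = 49.3, 170×0.36 = 61.2, 170×0.22 = 37.4, 170×0.09 = 15.3, 170×0.04 = 6.8.
cat         O        E   (O−E)²/E
0          46     49.3     0.2209
1          60     61.2     0.0235
2          45     37.4     1.5444
3          18     15.3     0.4765
4+          1      6.8     4.9471
Sum = 7.212

7.212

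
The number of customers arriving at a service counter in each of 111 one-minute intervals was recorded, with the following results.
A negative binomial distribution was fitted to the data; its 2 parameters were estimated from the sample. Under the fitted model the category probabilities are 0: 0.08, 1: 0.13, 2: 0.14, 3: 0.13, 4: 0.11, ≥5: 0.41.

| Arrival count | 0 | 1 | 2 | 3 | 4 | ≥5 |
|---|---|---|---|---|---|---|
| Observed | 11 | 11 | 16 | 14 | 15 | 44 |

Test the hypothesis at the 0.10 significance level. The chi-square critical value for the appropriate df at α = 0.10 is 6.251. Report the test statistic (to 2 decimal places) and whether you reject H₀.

2.04; do not reject

Expected counts E_i = n·p_i: 111×0.08 = 8.88, 111×0.13 = 14.43, 111×0.14 = 15.54, 111×0.13 = 14.43, 111×0.11 = 12.21, 111×0.41 = 45.51.
cat         O        E   (O−E)²/E
0          11     8.88      0.506
1          11    14.43      0.815
2          16    15.54      0.014
3          14    14.43      0.013
4          15    12.21      0.638
≥5         44    45.51      0.050
Sum = 2.04
df = 3. Since 2.04 < 6.251, we do not reject H₀.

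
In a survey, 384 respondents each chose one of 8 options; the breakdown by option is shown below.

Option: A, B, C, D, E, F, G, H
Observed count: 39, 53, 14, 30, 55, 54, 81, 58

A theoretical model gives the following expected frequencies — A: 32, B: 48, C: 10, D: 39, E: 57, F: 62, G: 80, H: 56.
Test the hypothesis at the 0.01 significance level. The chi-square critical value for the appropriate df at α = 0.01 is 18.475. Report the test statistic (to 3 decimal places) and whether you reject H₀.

χ² = (39−32)²/32 + (53−48)²/48 + (14−10)²/10 + (30−39)²/39 + (55−57)²/57 + (54−62)²/62 + (81−80)²/80 + (58−56)²/56
   = 1.5313 + 0.5208 + 1.6000 + 2.0769 + 0.0702 + 1.0323 + 0.0125 + 0.0714
Sum = 6.915
df = 7. Since 6.915 < 18.475, we do not reject H₀.

6.915; do not reject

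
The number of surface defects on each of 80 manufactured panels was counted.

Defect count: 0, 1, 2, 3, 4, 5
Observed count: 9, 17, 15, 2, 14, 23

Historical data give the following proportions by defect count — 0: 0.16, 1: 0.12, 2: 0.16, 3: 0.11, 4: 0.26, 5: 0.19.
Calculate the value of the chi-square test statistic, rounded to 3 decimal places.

Expected counts E_i = n·p_i: 80×0.16 = 12.8, 80×0.12 = 9.6, 80×0.16 = 12.8, 80×0.11 = 8.8, 80×0.26 = 20.8, 80×0.19 = 15.2.
0: (9 − 12.8)²/12.8 = 14.44/12.8 = 1.1281
1: (17 − 9.6)²/9.6 = 54.76/9.6 = 5.7042
2: (15 − 12.8)²/12.8 = 4.84/12.8 = 0.3781
3: (2 − 8.8)²/8.8 = 46.24/8.8 = 5.2545
4: (14 − 20.8)²/20.8 = 46.24/20.8 = 2.2231
5: (23 − 15.2)²/15.2 = 60.84/15.2 = 4.0026
Sum = 18.691

18.691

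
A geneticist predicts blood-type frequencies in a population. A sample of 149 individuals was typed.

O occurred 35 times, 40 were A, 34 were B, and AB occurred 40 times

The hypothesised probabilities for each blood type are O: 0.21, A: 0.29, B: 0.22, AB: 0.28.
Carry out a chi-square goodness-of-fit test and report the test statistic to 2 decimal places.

Expected counts E_i = n·p_i: 149×0.21 = 31.29, 149×0.29 = 43.21, 149×0.22 = 32.78, 149×0.28 = 41.72.
cat         O        E   (O−E)²/E
O          35    31.29      0.440
A          40    43.21      0.238
B          34    32.78      0.045
AB         40    41.72      0.071
Sum = 0.79

0.79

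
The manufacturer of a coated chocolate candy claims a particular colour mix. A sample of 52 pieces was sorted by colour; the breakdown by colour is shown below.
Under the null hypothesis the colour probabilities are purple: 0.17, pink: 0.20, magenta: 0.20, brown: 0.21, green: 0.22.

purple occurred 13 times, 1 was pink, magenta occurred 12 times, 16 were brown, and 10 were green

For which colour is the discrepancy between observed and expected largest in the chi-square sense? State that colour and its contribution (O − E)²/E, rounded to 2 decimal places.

pink, 8.50

Expected counts E_i = n·p_i: 52×0.17 = 8.84, 52×0.20 = 10.4, 52×0.20 = 10.4, 52×0.21 = 10.92, 52×0.22 = 11.44.
purple: (13 − 8.84)²/8.84 = 17.3056/8.84 = 1.958
pink: (1 − 10.4)²/10.4 = 88.36/10.4 = 8.496
magenta: (12 − 10.4)²/10.4 = 2.56/10.4 = 0.246
brown: (16 − 10.92)²/10.92 = 25.8064/10.92 = 2.363
green: (10 − 11.44)²/11.44 = 2.0736/11.44 = 0.181
The largest term is for pink: 8.50.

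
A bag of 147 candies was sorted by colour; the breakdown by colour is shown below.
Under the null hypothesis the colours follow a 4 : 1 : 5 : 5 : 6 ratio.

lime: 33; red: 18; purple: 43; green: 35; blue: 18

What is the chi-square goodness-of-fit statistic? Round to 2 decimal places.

33.72

Ratio total = 21. Expected counts: 147×4/21 = 28, 147×1/21 = 7, 147×5/21 = 35, 147×5/21 = 35, 147×6/21 = 42.
lime: (33 − 28)²/28 = 25/28 = 0.893
red: (18 − 7)²/7 = 121/7 = 17.286
purple: (43 − 35)²/35 = 64/35 = 1.829
green: (35 − 35)²/35 = 0/35 = 0.000
blue: (18 − 42)²/42 = 576/42 = 13.714
Sum = 33.72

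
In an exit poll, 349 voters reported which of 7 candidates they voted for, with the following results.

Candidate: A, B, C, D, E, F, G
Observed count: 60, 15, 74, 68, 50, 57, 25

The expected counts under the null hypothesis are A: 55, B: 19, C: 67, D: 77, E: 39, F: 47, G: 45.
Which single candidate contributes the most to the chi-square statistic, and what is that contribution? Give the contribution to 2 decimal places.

cat         O        E   (O−E)²/E
A          60       55      0.455
B          15       19      0.842
C          74       67      0.731
D          68       77      1.052
E          50       39      3.103
F          57       47      2.128
G          25       45      8.889
The largest term is for G: 8.89.

G, 8.89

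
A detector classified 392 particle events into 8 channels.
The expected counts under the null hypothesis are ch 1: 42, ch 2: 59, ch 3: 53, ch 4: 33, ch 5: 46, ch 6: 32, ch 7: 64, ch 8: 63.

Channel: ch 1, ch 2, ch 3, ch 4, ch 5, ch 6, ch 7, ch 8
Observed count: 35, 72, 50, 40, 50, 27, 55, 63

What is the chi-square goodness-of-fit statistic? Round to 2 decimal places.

cat         O        E   (O−E)²/E
ch 1       35       42      1.167
ch 2       72       59      2.864
ch 3       50       53      0.170
ch 4       40       33      1.485
ch 5       50       46      0.348
ch 6       27       32      0.781
ch 7       55       64      1.266
ch 8       63       63      0.000
Sum = 8.08

8.08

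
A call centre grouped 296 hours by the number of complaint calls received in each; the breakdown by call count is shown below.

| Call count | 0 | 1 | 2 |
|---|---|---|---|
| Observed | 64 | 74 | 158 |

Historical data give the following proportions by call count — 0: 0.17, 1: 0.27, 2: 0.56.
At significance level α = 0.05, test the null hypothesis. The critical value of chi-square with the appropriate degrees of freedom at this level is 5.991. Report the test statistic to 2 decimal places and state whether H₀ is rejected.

4.52; do not reject

Expected counts E_i = n·p_i: 296×0.17 = 50.32, 296×0.27 = 79.92, 296×0.56 = 165.76.
0: (64 − 50.32)²/50.32 = 187.1424/50.32 = 3.719
1: (74 − 79.92)²/79.92 = 35.0464/79.92 = 0.439
2: (158 − 165.76)²/165.76 = 60.2176/165.76 = 0.363
Sum = 4.52
df = 2. Since 4.52 < 5.991, we do not reject H₀.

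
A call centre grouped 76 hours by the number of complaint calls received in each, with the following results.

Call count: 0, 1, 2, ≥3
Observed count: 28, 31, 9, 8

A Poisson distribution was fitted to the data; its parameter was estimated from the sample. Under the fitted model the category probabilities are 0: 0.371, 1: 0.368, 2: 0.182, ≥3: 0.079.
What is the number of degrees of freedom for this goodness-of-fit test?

2

There are k = 4 categories and 1 parameter estimated from the data, so df = 4 − 1 − 1 = 2.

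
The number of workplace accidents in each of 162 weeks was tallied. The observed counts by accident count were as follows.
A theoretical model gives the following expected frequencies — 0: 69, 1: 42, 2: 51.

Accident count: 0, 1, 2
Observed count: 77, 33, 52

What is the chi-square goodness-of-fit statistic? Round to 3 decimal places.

2.876

0: (77 − 69)²/69 = 64/69 = 0.9275
1: (33 − 42)²/42 = 81/42 = 1.9286
2: (52 − 51)²/51 = 1/51 = 0.0196
Sum = 2.876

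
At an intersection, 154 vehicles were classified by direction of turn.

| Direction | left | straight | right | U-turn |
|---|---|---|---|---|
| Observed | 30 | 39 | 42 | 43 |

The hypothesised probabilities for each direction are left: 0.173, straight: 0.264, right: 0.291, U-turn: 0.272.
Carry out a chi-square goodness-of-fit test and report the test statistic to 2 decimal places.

0.70

Expected counts E_i = n·p_i: 154×0.173 = 26.642, 154×0.264 = 40.656, 154×0.291 = 44.814, 154×0.272 = 41.888.
left: (30 − 26.642)²/26.642 = 11.276164/26.642 = 0.423
straight: (39 − 40.656)²/40.656 = 2.742336/40.656 = 0.067
right: (42 − 44.814)²/44.814 = 7.918596/44.814 = 0.177
U-turn: (43 − 41.888)²/41.888 = 1.236544/41.888 = 0.030
Sum = 0.70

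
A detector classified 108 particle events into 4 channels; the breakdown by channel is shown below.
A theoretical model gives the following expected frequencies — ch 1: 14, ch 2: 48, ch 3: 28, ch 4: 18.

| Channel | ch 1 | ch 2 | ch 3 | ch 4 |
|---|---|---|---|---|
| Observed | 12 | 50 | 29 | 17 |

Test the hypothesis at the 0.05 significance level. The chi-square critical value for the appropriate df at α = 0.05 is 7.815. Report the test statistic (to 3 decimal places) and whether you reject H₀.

ch 1: (12 − 14)²/14 = 4/14 = 0.2857
ch 2: (50 − 48)²/48 = 4/48 = 0.0833
ch 3: (29 − 28)²/28 = 1/28 = 0.0357
ch 4: (17 − 18)²/18 = 1/18 = 0.0556
Sum = 0.460
df = 3. Since 0.460 < 7.815, we do not reject H₀.

0.460; do not reject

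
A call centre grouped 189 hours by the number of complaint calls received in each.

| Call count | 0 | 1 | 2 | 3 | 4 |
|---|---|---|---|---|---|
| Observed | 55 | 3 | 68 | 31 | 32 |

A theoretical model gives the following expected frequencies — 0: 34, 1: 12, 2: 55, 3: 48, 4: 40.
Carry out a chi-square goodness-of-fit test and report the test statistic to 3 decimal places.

χ² = (55−34)²/34 + (3−12)²/12 + (68−55)²/55 + (31−48)²/48 + (32−40)²/40
   = 12.9706 + 6.7500 + 3.0727 + 6.0208 + 1.6000
Sum = 30.414

30.414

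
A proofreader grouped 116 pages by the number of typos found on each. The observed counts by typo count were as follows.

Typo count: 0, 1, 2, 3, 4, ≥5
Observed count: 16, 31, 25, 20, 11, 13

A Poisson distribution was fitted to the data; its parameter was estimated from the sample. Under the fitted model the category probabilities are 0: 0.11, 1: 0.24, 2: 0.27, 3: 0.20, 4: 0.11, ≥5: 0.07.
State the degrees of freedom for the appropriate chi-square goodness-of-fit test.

4

There are k = 6 categories and 1 parameter estimated from the data, so df = 6 − 1 − 1 = 4.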